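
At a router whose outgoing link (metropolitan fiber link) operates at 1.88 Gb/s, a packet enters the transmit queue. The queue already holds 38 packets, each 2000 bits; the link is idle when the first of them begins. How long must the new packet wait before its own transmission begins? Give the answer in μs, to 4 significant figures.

40.43 μs

Each queued packet: L/R = 2000/1880000000 = 1.06383 μs.
38 queued → 40.4255 μs.
Queuing delay = 40.43 μs.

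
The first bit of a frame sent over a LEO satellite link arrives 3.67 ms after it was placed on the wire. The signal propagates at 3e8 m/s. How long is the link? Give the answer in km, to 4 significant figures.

1101 km

d = s × t_prop = 300000000 × 0.00367 = 1101 km.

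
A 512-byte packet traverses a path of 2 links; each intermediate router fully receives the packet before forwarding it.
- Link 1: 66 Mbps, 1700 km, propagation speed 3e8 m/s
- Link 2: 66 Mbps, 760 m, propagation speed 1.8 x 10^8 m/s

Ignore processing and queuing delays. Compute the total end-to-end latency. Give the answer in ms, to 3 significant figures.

5.80 ms

L = 512 × 8 = 4096 bits.
Transmission delay per hop = L/R = 4096/66000000 = 0.0620606 ms; 2 hops → 0.124121 ms.
Propagation delays (d/s per hop): 5.66667, 0.00422222 ms; sum = 5.67089 ms.
End-to-end = 5.80 ms.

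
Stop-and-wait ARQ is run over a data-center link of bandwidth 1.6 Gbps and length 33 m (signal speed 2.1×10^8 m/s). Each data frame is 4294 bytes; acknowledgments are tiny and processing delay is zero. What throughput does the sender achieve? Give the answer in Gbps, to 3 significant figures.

t_tx = L/R = 34352/1600000000 = 2.147e-05 s.
t_prop = 33/210000000 = 1.57143e-07 s; RTT = 3.14286e-07 s.
Cycle = t_tx + RTT = 2.17843e-05 s.
Throughput = L / cycle = 34352 / 2.17843e-05 = 1.58 Gbps.

1.58 Gbps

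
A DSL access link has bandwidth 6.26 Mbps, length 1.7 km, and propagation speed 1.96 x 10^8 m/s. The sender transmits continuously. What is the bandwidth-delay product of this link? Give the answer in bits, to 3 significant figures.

Propagation delay = 1700 / 196000000 = 8.67347e-06 s.
BDP = R × t_prop = 6260000 × 8.67347e-06 = 54.2959 bits.

54.3 bits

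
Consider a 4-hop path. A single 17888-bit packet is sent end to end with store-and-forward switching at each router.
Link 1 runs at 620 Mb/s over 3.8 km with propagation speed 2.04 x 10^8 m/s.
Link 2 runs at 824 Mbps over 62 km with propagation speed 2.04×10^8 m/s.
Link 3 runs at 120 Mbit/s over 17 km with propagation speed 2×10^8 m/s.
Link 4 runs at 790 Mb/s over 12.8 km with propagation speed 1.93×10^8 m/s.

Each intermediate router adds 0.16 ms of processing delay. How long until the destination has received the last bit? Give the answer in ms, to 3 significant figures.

Transmission delays (L/R per hop): 0.0288516, 0.0217087, 0.149067, 0.022643 ms; sum = 0.22227 ms.
Propagation delays (d/s per hop): 0.0186275, 0.303922, 0.085, 0.0663212 ms; sum = 0.47387 ms.
Processing at 3 router(s): 3 × 0.16 ms = 0.48 ms.
End-to-end = 1.18 ms.

1.18 ms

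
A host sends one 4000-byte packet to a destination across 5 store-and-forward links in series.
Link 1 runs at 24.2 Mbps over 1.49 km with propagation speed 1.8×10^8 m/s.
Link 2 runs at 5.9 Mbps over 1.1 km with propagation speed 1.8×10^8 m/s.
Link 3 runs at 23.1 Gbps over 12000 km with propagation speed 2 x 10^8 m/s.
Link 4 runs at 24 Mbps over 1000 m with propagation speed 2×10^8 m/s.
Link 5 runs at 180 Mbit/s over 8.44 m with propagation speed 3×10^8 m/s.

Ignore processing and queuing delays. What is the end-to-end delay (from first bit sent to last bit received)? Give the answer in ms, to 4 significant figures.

L = 4000 × 8 = 32000 bits.
Transmission delays (L/R per hop): 1.32231, 5.42373, 0.00138528, 1.33333, 0.177778 ms; sum = 8.25854 ms.
Propagation delays (d/s per hop): 0.00827778, 0.00611111, 60, 0.005, 2.81333e-05 ms; sum = 60.0194 ms.
End-to-end = 68.28 ms.

68.28 ms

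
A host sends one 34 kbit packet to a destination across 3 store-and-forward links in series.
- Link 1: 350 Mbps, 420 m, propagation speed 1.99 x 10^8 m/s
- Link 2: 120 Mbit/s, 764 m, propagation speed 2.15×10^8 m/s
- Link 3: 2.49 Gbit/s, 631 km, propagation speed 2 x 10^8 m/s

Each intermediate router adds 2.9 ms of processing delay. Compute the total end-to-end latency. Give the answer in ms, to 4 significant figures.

9.355 ms

L = 34000 bits.
Transmission delays (L/R per hop): 0.0971429, 0.283333, 0.0136546 ms; sum = 0.394131 ms.
Propagation delays (d/s per hop): 0.00211055, 0.00355349, 3.155 ms; sum = 3.16066 ms.
Processing at 2 router(s): 2 × 2.9 ms = 5.8 ms.
End-to-end = 9.355 ms.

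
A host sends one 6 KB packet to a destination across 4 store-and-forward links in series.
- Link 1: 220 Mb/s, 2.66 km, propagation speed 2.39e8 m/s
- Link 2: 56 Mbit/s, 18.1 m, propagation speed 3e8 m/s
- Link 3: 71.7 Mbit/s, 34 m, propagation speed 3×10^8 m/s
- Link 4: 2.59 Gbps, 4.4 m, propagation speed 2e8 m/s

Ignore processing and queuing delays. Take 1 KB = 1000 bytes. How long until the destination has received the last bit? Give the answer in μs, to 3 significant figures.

1770 μs

L = 48000 bits.
Transmission delays (L/R per hop): 218.182, 857.143, 669.456, 18.5328 μs; sum = 1763.31 μs.
Propagation delays (d/s per hop): 11.1297, 0.0603333, 0.113333, 0.022 μs; sum = 11.3254 μs.
End-to-end = 1770 μs.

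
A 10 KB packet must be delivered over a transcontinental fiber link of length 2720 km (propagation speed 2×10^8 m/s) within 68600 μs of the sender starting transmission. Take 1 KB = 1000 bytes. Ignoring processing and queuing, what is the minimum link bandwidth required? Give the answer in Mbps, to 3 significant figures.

L = 80000 bits.
Propagation delay = 2720000 / 200000000 = 13600 μs.
Transmission budget = 68600 − 13600 = 55000 μs.
R ≥ L / t_tx = 80000 bits / 0.055 s = 1.45 Mbps.

1.45 Mbps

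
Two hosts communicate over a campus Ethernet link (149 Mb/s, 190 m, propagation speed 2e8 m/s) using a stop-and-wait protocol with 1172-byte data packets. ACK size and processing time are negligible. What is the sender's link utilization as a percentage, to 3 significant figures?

97.1 %

t_tx = L/R = 9376/149000000 = 6.29262e-05 s.
t_prop = 190/200000000 = 9.5e-07 s; RTT = 1.9e-06 s.
Cycle = t_tx + RTT = 6.48262e-05 s.
Utilization = t_tx / cycle = 6.29262e-05/6.48262e-05 = 97.1 %.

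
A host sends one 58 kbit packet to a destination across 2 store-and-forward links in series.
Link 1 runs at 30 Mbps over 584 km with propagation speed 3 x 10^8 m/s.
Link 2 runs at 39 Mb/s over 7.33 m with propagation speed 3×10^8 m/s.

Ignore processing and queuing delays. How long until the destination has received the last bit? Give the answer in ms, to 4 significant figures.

L = 58000 bits.
Transmission delays (L/R per hop): 1.93333, 1.48718 ms; sum = 3.42051 ms.
Propagation delays (d/s per hop): 1.94667, 2.44333e-05 ms; sum = 1.94669 ms.
End-to-end = 5.367 ms.

5.367 ms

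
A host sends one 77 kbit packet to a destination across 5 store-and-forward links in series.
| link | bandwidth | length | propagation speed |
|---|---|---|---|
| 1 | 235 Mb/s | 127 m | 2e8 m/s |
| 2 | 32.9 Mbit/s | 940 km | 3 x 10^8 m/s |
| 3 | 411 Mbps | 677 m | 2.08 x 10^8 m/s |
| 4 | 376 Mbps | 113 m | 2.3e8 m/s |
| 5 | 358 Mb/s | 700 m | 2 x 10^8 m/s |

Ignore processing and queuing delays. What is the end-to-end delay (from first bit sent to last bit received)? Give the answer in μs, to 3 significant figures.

L = 77000 bits.
Transmission delays (L/R per hop): 327.66, 2340.43, 187.348, 204.787, 215.084 μs; sum = 3275.3 μs.
Propagation delays (d/s per hop): 0.635, 3133.33, 3.25481, 0.491304, 3.5 μs; sum = 3141.21 μs.
End-to-end = 6420 μs.

6420 μs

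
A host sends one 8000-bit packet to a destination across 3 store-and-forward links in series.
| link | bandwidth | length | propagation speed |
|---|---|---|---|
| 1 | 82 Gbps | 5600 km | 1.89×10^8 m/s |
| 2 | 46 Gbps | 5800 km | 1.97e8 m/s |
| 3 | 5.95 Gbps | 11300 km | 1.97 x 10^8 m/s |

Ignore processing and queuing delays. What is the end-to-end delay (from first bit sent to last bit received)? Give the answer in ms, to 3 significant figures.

116 ms

Transmission delays (L/R per hop): 9.7561e-05, 0.000173913, 0.00134454 ms; sum = 0.00161601 ms.
Propagation delays (d/s per hop): 29.6296, 29.4416, 57.3604 ms; sum = 116.432 ms.
End-to-end = 116 ms.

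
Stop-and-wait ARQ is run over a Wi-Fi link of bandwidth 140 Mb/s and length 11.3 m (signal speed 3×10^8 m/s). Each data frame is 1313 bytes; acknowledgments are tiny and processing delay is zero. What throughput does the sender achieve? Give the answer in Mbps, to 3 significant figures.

140 Mbps

t_tx = L/R = 10504/140000000 = 7.50286e-05 s.
t_prop = 11.3/300000000 = 3.76667e-08 s; RTT = 7.53333e-08 s.
Cycle = t_tx + RTT = 7.51039e-05 s.
Throughput = L / cycle = 10504 / 7.51039e-05 = 140 Mbps.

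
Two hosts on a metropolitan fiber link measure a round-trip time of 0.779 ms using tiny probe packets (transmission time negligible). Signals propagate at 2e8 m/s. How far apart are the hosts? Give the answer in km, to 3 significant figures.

One-way propagation = RTT/2 = 0.3895 ms.
d = s × t = 200000000 × 0.0003895 = 77.9 km.

77.9 km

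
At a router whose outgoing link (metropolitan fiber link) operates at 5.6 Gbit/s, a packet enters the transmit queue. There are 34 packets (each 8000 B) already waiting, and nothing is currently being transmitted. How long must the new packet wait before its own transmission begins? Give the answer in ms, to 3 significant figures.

0.389 ms

Each queued packet: L/R = 64000/5600000000 = 0.0114286 ms.
34 queued → 0.388571 ms.
Queuing delay = 0.389 ms.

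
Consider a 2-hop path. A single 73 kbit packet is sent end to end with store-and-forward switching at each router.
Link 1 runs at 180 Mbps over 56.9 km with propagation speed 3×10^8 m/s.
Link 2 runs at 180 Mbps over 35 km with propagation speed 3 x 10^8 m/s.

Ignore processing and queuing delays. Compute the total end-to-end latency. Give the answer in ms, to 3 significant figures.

1.12 ms

L = 73000 bits.
Transmission delay per hop = L/R = 73000/180000000 = 0.405556 ms; 2 hops → 0.811111 ms.
Propagation delays (d/s per hop): 0.189667, 0.116667 ms; sum = 0.306333 ms.
End-to-end = 1.12 ms.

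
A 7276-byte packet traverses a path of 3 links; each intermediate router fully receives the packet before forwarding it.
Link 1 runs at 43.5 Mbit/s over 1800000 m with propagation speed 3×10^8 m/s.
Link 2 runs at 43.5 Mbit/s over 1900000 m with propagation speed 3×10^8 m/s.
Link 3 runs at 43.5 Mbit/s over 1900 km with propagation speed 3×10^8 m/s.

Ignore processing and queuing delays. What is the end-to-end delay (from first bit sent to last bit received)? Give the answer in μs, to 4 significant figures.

22680 μs

L = 7276 × 8 = 58208 bits.
Transmission delay per hop = L/R = 58208/43500000 = 1338.11 μs; 3 hops → 4014.34 μs.
Propagation delays (d/s per hop): 6000, 6333.33, 6333.33 μs; sum = 18666.7 μs.
End-to-end = 22680 μs.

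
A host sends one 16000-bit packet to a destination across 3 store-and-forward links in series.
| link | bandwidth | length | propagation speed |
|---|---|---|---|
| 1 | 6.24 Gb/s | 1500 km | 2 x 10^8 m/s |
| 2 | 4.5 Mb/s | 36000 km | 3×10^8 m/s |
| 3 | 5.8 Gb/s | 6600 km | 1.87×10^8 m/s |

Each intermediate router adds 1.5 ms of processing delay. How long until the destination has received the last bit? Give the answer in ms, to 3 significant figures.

169 ms

Transmission delays (L/R per hop): 0.0025641, 3.55556, 0.00275862 ms; sum = 3.56088 ms.
Propagation delays (d/s per hop): 7.5, 120, 35.2941 ms; sum = 162.794 ms.
Processing at 2 router(s): 2 × 1.5 ms = 3 ms.
End-to-end = 169 ms.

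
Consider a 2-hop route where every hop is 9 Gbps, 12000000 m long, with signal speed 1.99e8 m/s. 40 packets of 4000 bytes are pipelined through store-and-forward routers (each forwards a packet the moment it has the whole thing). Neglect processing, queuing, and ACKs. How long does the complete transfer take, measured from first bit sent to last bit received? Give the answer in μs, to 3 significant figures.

Per-hop transmission t_tx = L/R = 32000/9000000000 = 3.55556 μs.
Per-hop propagation t_prop = 12000000/199000000 = 60301.5 μs.
Pipeline fill: first packet needs 2·t_tx to clear all hops; remaining 39 packets each add one t_tx.
Total = (2+40-1)·t_tx + 2·t_prop = 41·3.55556 + 2·60301.5 = 121000 μs.

121000 μs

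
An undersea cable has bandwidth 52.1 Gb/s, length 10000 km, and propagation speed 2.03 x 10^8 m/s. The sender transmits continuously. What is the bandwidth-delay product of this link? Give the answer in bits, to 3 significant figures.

2570000000 bits

Propagation delay = 10000000 / 2.03e+08 = 0.0492611 s.
BDP = R × t_prop = 52100000000 × 0.0492611 = 2566500000 bits.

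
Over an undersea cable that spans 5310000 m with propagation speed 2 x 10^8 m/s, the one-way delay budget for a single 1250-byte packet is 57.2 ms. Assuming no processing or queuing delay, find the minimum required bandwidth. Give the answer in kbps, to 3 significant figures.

L = 10000 bits.
Propagation delay = 5310000 / 200000000 = 26.55 ms.
Transmission budget = 57.2 − 26.55 = 30.65 ms.
R ≥ L / t_tx = 10000 bits / 0.03065 s = 326 kbps.

326 kbps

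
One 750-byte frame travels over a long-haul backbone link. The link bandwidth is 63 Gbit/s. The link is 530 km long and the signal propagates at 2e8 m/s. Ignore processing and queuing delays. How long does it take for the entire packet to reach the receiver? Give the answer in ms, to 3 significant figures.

L = 750 × 8 = 6000 bits.
Transmission delay = L/R = 6000 / 63000000000 = 9.52381e-05 ms.
Propagation delay = d/s = 530000 m / 200000000 m/s = 2.65 ms.
Total = 2.65 ms.

2.65 ms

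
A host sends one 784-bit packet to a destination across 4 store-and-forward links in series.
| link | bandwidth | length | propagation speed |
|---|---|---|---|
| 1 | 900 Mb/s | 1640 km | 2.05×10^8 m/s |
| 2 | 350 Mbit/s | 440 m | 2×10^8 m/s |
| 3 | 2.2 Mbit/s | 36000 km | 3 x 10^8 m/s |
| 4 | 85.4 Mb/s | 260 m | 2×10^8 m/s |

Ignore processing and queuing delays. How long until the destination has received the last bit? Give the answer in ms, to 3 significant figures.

128 ms

Transmission delays (L/R per hop): 0.000871111, 0.00224, 0.356364, 0.00918033 ms; sum = 0.368655 ms.
Propagation delays (d/s per hop): 8, 0.0022, 120, 0.0013 ms; sum = 128.004 ms.
End-to-end = 128 ms.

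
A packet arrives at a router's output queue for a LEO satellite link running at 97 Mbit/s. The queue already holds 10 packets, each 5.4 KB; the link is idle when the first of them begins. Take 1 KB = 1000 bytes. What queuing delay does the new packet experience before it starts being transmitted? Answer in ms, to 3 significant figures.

4.45 ms

Each queued packet: L/R = 43200/97000000 = 0.445361 ms.
10 queued → 4.45361 ms.
Queuing delay = 4.45 ms.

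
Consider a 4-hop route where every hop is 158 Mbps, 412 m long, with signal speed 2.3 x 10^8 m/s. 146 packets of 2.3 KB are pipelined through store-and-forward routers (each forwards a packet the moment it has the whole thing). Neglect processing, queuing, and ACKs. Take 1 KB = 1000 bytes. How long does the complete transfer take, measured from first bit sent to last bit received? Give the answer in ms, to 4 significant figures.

17.36 ms

Per-hop transmission t_tx = L/R = 18400/158000000 = 0.116456 ms.
Per-hop propagation t_prop = 412/2.3e+08 = 0.0017913 ms.
Pipeline fill: first packet needs 4·t_tx to clear all hops; remaining 145 packets each add one t_tx.
Total = (4+146-1)·t_tx + 4·t_prop = 149·0.116456 + 4·0.0017913 = 17.36 ms.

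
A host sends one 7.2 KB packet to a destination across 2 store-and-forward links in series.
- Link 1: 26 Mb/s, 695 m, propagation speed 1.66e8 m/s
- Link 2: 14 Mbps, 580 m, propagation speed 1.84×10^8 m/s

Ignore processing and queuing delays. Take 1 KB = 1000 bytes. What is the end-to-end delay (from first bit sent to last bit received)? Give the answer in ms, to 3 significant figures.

6.34 ms

L = 57600 bits.
Transmission delays (L/R per hop): 2.21538, 4.11429 ms; sum = 6.32967 ms.
Propagation delays (d/s per hop): 0.00418675, 0.00315217 ms; sum = 0.00733892 ms.
End-to-end = 6.34 ms.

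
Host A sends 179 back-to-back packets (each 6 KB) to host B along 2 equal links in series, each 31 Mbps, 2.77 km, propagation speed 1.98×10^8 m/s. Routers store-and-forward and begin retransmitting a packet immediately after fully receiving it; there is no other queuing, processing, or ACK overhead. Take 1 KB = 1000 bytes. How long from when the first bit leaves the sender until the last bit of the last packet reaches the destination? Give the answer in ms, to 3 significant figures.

Per-hop transmission t_tx = L/R = 48000/31000000 = 1.54839 ms.
Per-hop propagation t_prop = 2770/198000000 = 0.0139899 ms.
Pipeline fill: first packet needs 2·t_tx to clear all hops; remaining 178 packets each add one t_tx.
Total = (2+179-1)·t_tx + 2·t_prop = 180·1.54839 + 2·0.0139899 = 279 ms.

279 ms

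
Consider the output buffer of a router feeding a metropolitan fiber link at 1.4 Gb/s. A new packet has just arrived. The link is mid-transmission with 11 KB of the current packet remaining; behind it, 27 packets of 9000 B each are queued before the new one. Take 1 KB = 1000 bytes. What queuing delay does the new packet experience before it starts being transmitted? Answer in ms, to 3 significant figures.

1.45 ms

Each queued packet: L/R = 72000/1400000000 = 0.0514286 ms.
27 queued → 1.38857 ms.
Plus remaining 88000 bits of current packet: 0.0628571 ms.
Queuing delay = 1.45 ms.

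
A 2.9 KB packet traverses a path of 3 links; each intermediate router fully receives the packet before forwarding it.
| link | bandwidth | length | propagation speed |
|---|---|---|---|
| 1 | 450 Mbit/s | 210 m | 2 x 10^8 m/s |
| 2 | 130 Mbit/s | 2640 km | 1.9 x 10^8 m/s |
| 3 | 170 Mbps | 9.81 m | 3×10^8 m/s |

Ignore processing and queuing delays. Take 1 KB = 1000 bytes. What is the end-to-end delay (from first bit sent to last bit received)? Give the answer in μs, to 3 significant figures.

14300 μs

L = 23200 bits.
Transmission delays (L/R per hop): 51.5556, 178.462, 136.471 μs; sum = 366.488 μs.
Propagation delays (d/s per hop): 1.05, 13894.7, 0.0327 μs; sum = 13895.8 μs.
End-to-end = 14300 μs.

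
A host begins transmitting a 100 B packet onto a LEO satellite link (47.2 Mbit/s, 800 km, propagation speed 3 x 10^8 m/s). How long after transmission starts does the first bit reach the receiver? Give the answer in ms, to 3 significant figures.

First bit experiences only propagation delay: d/s = 800000/300000000 = 2.67 ms.

2.67 ms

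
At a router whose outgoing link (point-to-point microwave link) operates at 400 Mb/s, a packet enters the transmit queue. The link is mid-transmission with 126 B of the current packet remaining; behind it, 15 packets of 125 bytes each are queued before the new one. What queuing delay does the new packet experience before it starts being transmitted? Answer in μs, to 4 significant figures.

Each queued packet: L/R = 1000/400000000 = 2.5 μs.
15 queued → 37.5 μs.
Plus remaining 1008 bits of current packet: 2.52 μs.
Queuing delay = 40.02 μs.

40.02 μs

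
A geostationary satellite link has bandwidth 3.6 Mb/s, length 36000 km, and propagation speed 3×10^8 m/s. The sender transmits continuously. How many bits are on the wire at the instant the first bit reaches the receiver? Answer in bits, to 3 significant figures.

Propagation delay = 36000000 / 300000000 = 0.12 s.
BDP = R × t_prop = 3600000 × 0.12 = 432000 bits.

432000 bits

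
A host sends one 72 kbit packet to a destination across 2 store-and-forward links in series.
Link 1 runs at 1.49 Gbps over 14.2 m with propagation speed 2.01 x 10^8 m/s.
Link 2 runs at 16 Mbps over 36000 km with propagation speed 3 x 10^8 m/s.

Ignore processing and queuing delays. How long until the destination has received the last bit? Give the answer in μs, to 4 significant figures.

L = 72000 bits.
Transmission delays (L/R per hop): 48.3221, 4500 μs; sum = 4548.32 μs.
Propagation delays (d/s per hop): 0.0706468, 120000 μs; sum = 120000 μs.
End-to-end = 124500 μs.

124500 μs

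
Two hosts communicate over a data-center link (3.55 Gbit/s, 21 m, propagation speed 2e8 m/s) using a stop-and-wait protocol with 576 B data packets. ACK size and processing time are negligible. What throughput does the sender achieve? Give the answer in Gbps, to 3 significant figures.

3.06 Gbps

t_tx = L/R = 4608/3550000000 = 1.29803e-06 s.
t_prop = 21/200000000 = 1.05e-07 s; RTT = 2.1e-07 s.
Cycle = t_tx + RTT = 1.50803e-06 s.
Throughput = L / cycle = 4608 / 1.50803e-06 = 3.06 Gbps.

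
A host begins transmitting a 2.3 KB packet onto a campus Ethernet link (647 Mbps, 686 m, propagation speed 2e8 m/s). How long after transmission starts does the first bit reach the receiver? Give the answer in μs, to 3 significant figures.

3.43 μs

First bit experiences only propagation delay: d/s = 686/200000000 = 3.43 μs.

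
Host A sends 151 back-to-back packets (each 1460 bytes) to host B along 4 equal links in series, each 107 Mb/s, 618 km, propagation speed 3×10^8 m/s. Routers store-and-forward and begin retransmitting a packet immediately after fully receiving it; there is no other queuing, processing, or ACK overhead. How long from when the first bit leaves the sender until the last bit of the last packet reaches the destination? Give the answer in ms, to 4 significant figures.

25.05 ms

Per-hop transmission t_tx = L/R = 11680/107000000 = 0.109159 ms.
Per-hop propagation t_prop = 618000/300000000 = 2.06 ms.
Pipeline fill: first packet needs 4·t_tx to clear all hops; remaining 150 packets each add one t_tx.
Total = (4+151-1)·t_tx + 4·t_prop = 154·0.109159 + 4·2.06 = 25.05 ms.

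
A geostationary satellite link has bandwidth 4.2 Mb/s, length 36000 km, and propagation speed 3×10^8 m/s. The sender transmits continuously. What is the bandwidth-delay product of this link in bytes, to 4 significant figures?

Propagation delay = 36000000 / 300000000 = 0.12 s.
BDP = R × t_prop = 4200000 × 0.12 = 504000 bits.
In bytes: 504000/8 = 63000 bytes.

63000 bytes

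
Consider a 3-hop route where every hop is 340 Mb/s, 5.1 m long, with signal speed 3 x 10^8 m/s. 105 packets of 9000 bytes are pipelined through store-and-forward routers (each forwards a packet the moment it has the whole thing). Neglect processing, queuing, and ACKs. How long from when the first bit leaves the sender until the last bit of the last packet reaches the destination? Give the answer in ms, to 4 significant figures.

Per-hop transmission t_tx = L/R = 72000/340000000 = 0.211765 ms.
Per-hop propagation t_prop = 5.1/300000000 = 1.7e-05 ms.
Pipeline fill: first packet needs 3·t_tx to clear all hops; remaining 104 packets each add one t_tx.
Total = (3+105-1)·t_tx + 3·t_prop = 107·0.211765 + 3·1.7e-05 = 22.66 ms.

22.66 ms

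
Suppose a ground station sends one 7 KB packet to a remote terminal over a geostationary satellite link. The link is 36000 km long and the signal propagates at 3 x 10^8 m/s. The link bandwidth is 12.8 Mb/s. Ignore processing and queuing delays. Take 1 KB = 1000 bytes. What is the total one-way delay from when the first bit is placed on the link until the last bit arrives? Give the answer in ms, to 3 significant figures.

L = 56000 bits.
Transmission delay = L/R = 56000 / 12800000 = 4.375 ms.
Propagation delay = d/s = 36000000 m / 300000000 m/s = 120 ms.
Total = 124 ms.

124 ms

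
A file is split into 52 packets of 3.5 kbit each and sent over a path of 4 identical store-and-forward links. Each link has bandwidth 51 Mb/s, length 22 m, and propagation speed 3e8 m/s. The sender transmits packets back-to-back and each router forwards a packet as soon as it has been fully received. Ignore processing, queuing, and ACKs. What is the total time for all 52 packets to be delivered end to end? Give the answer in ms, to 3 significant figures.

Per-hop transmission t_tx = L/R = 3500/51000000 = 0.0686275 ms.
Per-hop propagation t_prop = 22/300000000 = 7.33333e-05 ms.
Pipeline fill: first packet needs 4·t_tx to clear all hops; remaining 51 packets each add one t_tx.
Total = (4+52-1)·t_tx + 4·t_prop = 55·0.0686275 + 4·7.33333e-05 = 3.77 ms.

3.77 ms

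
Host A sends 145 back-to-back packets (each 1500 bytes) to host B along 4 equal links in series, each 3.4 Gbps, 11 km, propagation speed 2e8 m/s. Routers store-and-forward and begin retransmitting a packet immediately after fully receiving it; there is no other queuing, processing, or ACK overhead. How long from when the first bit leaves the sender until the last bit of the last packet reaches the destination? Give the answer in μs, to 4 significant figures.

Per-hop transmission t_tx = L/R = 12000/3400000000 = 3.52941 μs.
Per-hop propagation t_prop = 11000/200000000 = 55 μs.
Pipeline fill: first packet needs 4·t_tx to clear all hops; remaining 144 packets each add one t_tx.
Total = (4+145-1)·t_tx + 4·t_prop = 148·3.52941 + 4·55 = 742.4 μs.

742.4 μs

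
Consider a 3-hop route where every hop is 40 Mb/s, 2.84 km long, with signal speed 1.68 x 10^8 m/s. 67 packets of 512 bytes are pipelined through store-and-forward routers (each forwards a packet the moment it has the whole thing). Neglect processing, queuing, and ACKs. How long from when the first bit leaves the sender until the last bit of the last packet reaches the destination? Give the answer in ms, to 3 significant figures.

Per-hop transmission t_tx = L/R = 4096/40000000 = 0.1024 ms.
Per-hop propagation t_prop = 2840/168000000 = 0.0169048 ms.
Pipeline fill: first packet needs 3·t_tx to clear all hops; remaining 66 packets each add one t_tx.
Total = (3+67-1)·t_tx + 3·t_prop = 69·0.1024 + 3·0.0169048 = 7.12 ms.

7.12 ms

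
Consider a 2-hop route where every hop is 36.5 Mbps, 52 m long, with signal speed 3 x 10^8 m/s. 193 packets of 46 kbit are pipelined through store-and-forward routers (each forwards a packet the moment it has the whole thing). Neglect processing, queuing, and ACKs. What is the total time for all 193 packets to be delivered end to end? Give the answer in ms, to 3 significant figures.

Per-hop transmission t_tx = L/R = 46000/36500000 = 1.26027 ms.
Per-hop propagation t_prop = 52/300000000 = 0.000173333 ms.
Pipeline fill: first packet needs 2·t_tx to clear all hops; remaining 192 packets each add one t_tx.
Total = (2+193-1)·t_tx + 2·t_prop = 194·1.26027 + 2·0.000173333 = 244 ms.

244 ms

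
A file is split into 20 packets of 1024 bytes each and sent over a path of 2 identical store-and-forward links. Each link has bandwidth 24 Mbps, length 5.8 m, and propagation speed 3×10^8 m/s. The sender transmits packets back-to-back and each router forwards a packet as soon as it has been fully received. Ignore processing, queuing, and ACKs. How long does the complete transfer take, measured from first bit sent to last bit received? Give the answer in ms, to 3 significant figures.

7.17 ms

Per-hop transmission t_tx = L/R = 8192/24000000 = 0.341333 ms.
Per-hop propagation t_prop = 5.8/300000000 = 1.93333e-05 ms.
Pipeline fill: first packet needs 2·t_tx to clear all hops; remaining 19 packets each add one t_tx.
Total = (2+20-1)·t_tx + 2·t_prop = 21·0.341333 + 2·1.93333e-05 = 7.17 ms.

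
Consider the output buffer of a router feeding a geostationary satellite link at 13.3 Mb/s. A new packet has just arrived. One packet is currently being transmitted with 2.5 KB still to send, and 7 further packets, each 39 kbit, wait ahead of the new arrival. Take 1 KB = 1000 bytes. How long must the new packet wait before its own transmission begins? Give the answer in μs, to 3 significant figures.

Each queued packet: L/R = 39000/13300000 = 2932.33 μs.
7 queued → 20526.3 μs.
Plus remaining 20000 bits of current packet: 1503.76 μs.
Queuing delay = 22000 μs.

22000 μs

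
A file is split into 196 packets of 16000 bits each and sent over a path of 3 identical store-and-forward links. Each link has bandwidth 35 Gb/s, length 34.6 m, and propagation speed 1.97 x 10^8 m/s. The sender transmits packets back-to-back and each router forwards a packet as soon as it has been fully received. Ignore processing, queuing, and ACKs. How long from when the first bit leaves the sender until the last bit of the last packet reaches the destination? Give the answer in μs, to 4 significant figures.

Per-hop transmission t_tx = L/R = 16000/35000000000 = 0.457143 μs.
Per-hop propagation t_prop = 34.6/197000000 = 0.175635 μs.
Pipeline fill: first packet needs 3·t_tx to clear all hops; remaining 195 packets each add one t_tx.
Total = (3+196-1)·t_tx + 3·t_prop = 198·0.457143 + 3·0.175635 = 91.04 μs.

91.04 μs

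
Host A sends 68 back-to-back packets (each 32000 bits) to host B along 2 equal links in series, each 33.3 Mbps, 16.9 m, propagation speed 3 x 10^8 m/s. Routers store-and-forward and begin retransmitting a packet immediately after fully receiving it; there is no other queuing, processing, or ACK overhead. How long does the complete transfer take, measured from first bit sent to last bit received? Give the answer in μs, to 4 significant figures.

Per-hop transmission t_tx = L/R = 32000/3.33e+07 = 960.961 μs.
Per-hop propagation t_prop = 16.9/300000000 = 0.0563333 μs.
Pipeline fill: first packet needs 2·t_tx to clear all hops; remaining 67 packets each add one t_tx.
Total = (2+68-1)·t_tx + 2·t_prop = 69·960.961 + 2·0.0563333 = 66310 μs.

66310 μs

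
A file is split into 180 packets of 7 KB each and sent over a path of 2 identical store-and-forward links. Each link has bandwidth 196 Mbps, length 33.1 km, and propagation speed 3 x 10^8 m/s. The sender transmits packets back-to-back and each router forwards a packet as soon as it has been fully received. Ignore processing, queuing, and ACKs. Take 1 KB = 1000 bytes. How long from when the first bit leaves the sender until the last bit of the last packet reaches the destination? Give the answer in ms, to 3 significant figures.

Per-hop transmission t_tx = L/R = 56000/196000000 = 0.285714 ms.
Per-hop propagation t_prop = 33100/300000000 = 0.110333 ms.
Pipeline fill: first packet needs 2·t_tx to clear all hops; remaining 179 packets each add one t_tx.
Total = (2+180-1)·t_tx + 2·t_prop = 181·0.285714 + 2·0.110333 = 51.9 ms.

51.9 ms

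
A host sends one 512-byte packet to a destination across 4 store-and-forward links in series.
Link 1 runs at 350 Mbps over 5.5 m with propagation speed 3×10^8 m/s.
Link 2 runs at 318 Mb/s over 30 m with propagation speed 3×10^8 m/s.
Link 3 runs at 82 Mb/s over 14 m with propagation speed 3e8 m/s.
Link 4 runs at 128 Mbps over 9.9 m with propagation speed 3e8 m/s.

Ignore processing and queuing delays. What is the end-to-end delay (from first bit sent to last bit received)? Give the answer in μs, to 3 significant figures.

L = 512 × 8 = 4096 bits.
Transmission delays (L/R per hop): 11.7029, 12.8805, 49.9512, 32 μs; sum = 106.535 μs.
Propagation delays (d/s per hop): 0.0183333, 0.1, 0.0466667, 0.033 μs; sum = 0.198 μs.
End-to-end = 107 μs.

107 μs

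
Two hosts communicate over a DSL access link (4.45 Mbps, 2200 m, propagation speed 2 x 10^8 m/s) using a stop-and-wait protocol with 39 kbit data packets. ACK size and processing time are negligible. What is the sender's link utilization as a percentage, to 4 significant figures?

t_tx = L/R = 39000/4450000 = 0.00876404 s.
t_prop = 2200/200000000 = 1.1e-05 s; RTT = 2.2e-05 s.
Cycle = t_tx + RTT = 0.00878604 s.
Utilization = t_tx / cycle = 0.00876404/0.00878604 = 99.75 %.

99.75 %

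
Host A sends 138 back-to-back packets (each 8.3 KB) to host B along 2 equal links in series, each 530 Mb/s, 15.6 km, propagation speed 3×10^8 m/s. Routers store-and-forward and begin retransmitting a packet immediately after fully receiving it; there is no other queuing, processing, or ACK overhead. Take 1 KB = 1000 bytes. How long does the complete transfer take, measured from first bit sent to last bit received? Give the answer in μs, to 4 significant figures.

Per-hop transmission t_tx = L/R = 66400/530000000 = 125.283 μs.
Per-hop propagation t_prop = 15600/300000000 = 52 μs.
Pipeline fill: first packet needs 2·t_tx to clear all hops; remaining 137 packets each add one t_tx.
Total = (2+138-1)·t_tx + 2·t_prop = 139·125.283 + 2·52 = 17520 μs.

17520 μs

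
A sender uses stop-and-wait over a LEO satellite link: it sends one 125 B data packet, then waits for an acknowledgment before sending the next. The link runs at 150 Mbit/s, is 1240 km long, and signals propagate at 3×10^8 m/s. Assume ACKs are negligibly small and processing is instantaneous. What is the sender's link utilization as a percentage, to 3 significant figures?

0.0806 %

t_tx = L/R = 1000/150000000 = 6.66667e-06 s.
t_prop = 1240000/300000000 = 0.00413333 s; RTT = 0.00826667 s.
Cycle = t_tx + RTT = 0.00827333 s.
Utilization = t_tx / cycle = 6.66667e-06/0.00827333 = 0.0806 %.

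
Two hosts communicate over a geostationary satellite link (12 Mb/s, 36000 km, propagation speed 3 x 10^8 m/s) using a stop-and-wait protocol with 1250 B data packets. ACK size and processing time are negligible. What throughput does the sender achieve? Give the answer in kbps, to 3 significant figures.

t_tx = L/R = 10000/12000000 = 0.000833333 s.
t_prop = 36000000/300000000 = 0.12 s; RTT = 0.24 s.
Cycle = t_tx + RTT = 0.240833 s.
Throughput = L / cycle = 10000 / 0.240833 = 41.5 kbps.

41.5 kbps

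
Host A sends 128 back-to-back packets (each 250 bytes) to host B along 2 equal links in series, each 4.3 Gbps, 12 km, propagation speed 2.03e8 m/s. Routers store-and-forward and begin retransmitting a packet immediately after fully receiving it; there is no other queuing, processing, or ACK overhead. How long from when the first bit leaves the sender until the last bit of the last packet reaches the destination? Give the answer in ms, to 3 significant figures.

0.178 ms

Per-hop transmission t_tx = L/R = 2000/4300000000 = 0.000465116 ms.
Per-hop propagation t_prop = 12000/2.03e+08 = 0.0591133 ms.
Pipeline fill: first packet needs 2·t_tx to clear all hops; remaining 127 packets each add one t_tx.
Total = (2+128-1)·t_tx + 2·t_prop = 129·0.000465116 + 2·0.0591133 = 0.178 ms.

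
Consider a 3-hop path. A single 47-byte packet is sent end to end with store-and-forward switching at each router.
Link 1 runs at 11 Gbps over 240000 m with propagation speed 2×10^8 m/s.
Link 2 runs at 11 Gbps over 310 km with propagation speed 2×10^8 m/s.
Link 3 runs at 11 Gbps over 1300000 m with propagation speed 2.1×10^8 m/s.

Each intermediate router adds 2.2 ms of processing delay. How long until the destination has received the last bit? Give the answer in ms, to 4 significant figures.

L = 47 × 8 = 376 bits.
Transmission delay per hop = L/R = 376/11000000000 = 3.41818e-05 ms; 3 hops → 0.000102545 ms.
Propagation delays (d/s per hop): 1.2, 1.55, 6.19048 ms; sum = 8.94048 ms.
Processing at 2 router(s): 2 × 2.2 ms = 4.4 ms.
End-to-end = 13.34 ms.

13.34 ms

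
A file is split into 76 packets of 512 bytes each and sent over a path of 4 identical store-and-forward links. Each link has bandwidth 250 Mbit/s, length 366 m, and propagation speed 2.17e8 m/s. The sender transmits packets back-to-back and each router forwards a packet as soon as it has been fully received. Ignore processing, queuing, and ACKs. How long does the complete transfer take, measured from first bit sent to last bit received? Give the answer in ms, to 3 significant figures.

1.30 ms

Per-hop transmission t_tx = L/R = 4096/250000000 = 0.016384 ms.
Per-hop propagation t_prop = 366/217000000 = 0.00168664 ms.
Pipeline fill: first packet needs 4·t_tx to clear all hops; remaining 75 packets each add one t_tx.
Total = (4+76-1)·t_tx + 4·t_prop = 79·0.016384 + 4·0.00168664 = 1.30 ms.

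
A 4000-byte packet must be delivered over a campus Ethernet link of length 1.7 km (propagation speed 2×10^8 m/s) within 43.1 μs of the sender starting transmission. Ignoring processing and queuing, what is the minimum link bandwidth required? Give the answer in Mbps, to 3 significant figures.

925 Mbps

L = 32000 bits.
Propagation delay = 1700 / 200000000 = 8.5 μs.
Transmission budget = 43.1 − 8.5 = 34.6 μs.
R ≥ L / t_tx = 32000 bits / 3.46e-05 s = 925 Mbps.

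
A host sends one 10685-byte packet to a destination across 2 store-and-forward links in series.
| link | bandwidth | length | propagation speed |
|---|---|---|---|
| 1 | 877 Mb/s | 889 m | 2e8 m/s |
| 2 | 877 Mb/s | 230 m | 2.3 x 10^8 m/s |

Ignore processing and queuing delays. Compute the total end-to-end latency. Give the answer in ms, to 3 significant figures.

L = 10685 × 8 = 85480 bits.
Transmission delay per hop = L/R = 85480/877000000 = 0.0974686 ms; 2 hops → 0.194937 ms.
Propagation delays (d/s per hop): 0.004445, 0.001 ms; sum = 0.005445 ms.
End-to-end = 0.200 ms.

0.200 ms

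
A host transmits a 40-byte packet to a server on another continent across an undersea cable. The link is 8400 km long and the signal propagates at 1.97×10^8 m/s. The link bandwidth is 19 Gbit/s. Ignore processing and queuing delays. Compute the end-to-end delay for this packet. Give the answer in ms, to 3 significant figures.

L = 40 × 8 = 320 bits.
Transmission delay = L/R = 320 / 19000000000 = 1.68421e-05 ms.
Propagation delay = d/s = 8400000 m / 197000000 m/s = 42.6396 ms.
Total = 42.6 ms.

42.6 ms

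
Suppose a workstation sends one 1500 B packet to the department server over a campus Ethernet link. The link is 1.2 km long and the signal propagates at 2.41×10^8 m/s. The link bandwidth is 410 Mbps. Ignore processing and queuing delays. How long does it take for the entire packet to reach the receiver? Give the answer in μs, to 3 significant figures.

L = 1500 × 8 = 12000 bits.
Transmission delay = L/R = 12000 / 410000000 = 29.2683 μs.
Propagation delay = d/s = 1200 m / 241000000 m/s = 4.97925 μs.
Total = 34.2 μs.

34.2 μs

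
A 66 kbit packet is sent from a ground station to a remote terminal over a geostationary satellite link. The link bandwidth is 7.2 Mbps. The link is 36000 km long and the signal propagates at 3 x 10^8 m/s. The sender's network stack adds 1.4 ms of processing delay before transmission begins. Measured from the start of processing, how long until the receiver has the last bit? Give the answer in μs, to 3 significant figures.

L = 66000 bits.
Transmission delay = L/R = 66000 / 7200000 = 9166.67 μs.
Propagation delay = d/s = 36000000 m / 300000000 m/s = 120000 μs.
Plus processing delay 1.4 ms = 1400 μs.
Total = 131000 μs.

131000 μs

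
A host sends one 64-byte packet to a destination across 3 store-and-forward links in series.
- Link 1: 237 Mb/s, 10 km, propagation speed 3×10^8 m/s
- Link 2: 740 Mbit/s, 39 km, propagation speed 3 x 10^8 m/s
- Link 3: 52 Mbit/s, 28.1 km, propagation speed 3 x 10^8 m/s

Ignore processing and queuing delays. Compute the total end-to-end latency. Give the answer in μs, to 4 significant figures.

269.7 μs

L = 64 × 8 = 512 bits.
Transmission delays (L/R per hop): 2.16034, 0.691892, 9.84615 μs; sum = 12.6984 μs.
Propagation delays (d/s per hop): 33.3333, 130, 93.6667 μs; sum = 257 μs.
End-to-end = 269.7 μs.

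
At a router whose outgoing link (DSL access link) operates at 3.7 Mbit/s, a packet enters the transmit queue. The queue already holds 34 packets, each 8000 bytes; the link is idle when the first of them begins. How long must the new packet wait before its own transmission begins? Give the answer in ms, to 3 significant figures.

588 ms

Each queued packet: L/R = 64000/3700000 = 17.2973 ms.
34 queued → 588.108 ms.
Queuing delay = 588 ms.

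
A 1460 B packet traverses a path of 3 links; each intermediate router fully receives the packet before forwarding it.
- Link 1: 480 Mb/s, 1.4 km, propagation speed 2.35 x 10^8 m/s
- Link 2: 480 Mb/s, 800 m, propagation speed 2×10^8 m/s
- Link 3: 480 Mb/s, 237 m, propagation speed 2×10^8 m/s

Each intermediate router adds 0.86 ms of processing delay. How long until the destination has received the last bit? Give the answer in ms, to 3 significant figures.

1.80 ms

L = 1460 × 8 = 11680 bits.
Transmission delay per hop = L/R = 11680/480000000 = 0.0243333 ms; 3 hops → 0.073 ms.
Propagation delays (d/s per hop): 0.00595745, 0.004, 0.001185 ms; sum = 0.0111424 ms.
Processing at 2 router(s): 2 × 0.86 ms = 1.72 ms.
End-to-end = 1.80 ms.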